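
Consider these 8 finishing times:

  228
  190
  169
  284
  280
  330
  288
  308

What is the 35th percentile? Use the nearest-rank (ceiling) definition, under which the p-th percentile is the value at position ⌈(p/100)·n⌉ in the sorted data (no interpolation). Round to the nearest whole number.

228

Sorted: 169, 190, 228, 280, 284, 288, 308, 330.
n = 8.
Position = ⌈35/100 · 8⌉ = ⌈2.8⌉ = 3.
The value at rank 3 is 228.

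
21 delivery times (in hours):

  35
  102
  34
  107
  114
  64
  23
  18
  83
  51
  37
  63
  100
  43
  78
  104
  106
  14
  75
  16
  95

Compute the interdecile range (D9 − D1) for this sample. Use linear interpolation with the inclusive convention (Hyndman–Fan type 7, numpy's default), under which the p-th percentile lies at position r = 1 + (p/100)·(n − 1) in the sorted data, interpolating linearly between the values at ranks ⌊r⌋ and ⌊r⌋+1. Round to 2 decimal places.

Sorted: 14, 16, 18, 23, 34, 35, 37, 43, 51, 63, 64, 75, 78, 83, 95, 100, 102, 104, 106, 107, 114.
n = 21.
P10: r = 3 (integer) → 18.
P90: r = 19 (integer) → 106.
Difference: 106 − 18 = 88.

88.00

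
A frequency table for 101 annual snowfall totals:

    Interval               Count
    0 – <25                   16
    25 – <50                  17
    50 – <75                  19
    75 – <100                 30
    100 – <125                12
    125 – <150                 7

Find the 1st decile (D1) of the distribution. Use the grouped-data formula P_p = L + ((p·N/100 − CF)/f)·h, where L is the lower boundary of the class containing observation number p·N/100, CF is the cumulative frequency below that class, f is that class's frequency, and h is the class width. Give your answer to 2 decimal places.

N = 101; target position k = 10/100 · 101 = 10.1.
Cumulative frequencies: 16, 33, 52, 82, 94, 101.
Observation 10.1 falls in the class 0 – <25.
L = 0, CF = 0, f = 16, h = 25.
P10 = 0 + ((10.1 − 0)/16)·25 = 0 + 15.7812 = 15.7812.

15.78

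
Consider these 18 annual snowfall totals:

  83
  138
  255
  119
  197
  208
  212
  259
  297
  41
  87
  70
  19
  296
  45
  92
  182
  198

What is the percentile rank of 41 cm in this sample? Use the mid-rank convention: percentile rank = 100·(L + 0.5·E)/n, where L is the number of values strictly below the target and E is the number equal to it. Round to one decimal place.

Sorted: 19, 41, 45, 70, 83, 87, 92, 119, 138, 182, 197, 198, 208, 212, 255, 259, 296, 297.
Count below 41: L = 1; count equal: E = 1; n = 18.
Percentile rank = 100·(1 + 0.5·1)/18 = 100·1.5/18 = 8.333.

8.3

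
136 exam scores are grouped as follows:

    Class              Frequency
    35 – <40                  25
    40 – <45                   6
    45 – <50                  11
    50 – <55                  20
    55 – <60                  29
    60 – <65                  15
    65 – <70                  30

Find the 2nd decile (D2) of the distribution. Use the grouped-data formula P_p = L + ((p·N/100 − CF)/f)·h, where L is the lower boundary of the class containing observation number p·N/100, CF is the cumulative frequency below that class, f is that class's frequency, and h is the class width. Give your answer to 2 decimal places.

N = 136; target position k = 20/100 · 136 = 27.2.
Cumulative frequencies: 25, 31, 42, 62, 91, 106, 136.
Observation 27.2 falls in the class 40 – <45.
L = 40, CF = 25, f = 6, h = 5.
P20 = 40 + ((27.2 − 25)/6)·5 = 40 + 1.83333 = 41.8333.

41.83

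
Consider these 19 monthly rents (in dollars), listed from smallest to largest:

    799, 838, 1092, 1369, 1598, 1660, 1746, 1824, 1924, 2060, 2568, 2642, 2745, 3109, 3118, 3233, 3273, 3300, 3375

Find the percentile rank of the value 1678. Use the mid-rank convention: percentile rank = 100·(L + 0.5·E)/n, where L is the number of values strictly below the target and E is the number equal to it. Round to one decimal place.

31.6

Count below 1678: L = 6; count equal: E = 0; n = 19.
Percentile rank = 100·(6 + 0.5·0)/19 = 100·6/19 = 31.58.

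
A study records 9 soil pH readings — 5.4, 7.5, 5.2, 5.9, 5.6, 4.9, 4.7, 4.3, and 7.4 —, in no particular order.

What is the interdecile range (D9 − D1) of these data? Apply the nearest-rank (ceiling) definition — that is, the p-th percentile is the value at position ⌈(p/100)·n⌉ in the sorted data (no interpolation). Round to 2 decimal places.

3.20

Sorted: 4.3, 4.7, 4.9, 5.2, 5.4, 5.6, 5.9, 7.4, 7.5.
n = 9.
P10: rank ⌈10/100·9⌉ = 1 → 4.3.
P90: rank ⌈90/100·9⌉ = 9 → 7.5.
Difference: 7.5 − 4.3 = 3.2.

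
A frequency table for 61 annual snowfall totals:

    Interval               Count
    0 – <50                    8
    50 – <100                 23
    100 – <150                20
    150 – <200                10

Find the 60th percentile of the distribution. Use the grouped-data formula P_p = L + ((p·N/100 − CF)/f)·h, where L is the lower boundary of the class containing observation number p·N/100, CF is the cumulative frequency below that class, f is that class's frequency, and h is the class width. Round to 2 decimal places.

114.00

N = 61; target position k = 60/100 · 61 = 36.6.
Cumulative frequencies: 8, 31, 51, 61.
Observation 36.6 falls in the class 100 – <150.
L = 100, CF = 31, f = 20, h = 50.
P60 = 100 + ((36.6 − 31)/20)·50 = 100 + 14 = 114.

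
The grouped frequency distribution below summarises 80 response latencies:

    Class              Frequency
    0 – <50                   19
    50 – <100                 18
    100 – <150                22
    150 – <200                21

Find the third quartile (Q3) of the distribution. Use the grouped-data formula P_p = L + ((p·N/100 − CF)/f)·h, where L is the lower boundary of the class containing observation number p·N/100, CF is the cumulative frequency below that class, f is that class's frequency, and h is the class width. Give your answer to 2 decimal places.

N = 80; target position k = 75/100 · 80 = 60.
Cumulative frequencies: 19, 37, 59, 80.
Observation 60 falls in the class 150 – <200.
L = 150, CF = 59, f = 21, h = 50.
P75 = 150 + ((60 − 59)/21)·50 = 150 + 2.38095 = 152.381.

152.38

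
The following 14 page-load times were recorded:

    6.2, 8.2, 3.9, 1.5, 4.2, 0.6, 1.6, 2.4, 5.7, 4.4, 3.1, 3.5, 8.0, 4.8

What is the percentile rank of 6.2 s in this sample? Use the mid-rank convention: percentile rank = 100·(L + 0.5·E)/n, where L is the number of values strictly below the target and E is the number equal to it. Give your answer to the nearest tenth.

Sorted: 0.6, 1.5, 1.6, 2.4, 3.1, 3.5, 3.9, 4.2, 4.4, 4.8, 5.7, 6.2, 8.0, 8.2.
Count below 6.2: L = 11; count equal: E = 1; n = 14.
Percentile rank = 100·(11 + 0.5·1)/14 = 100·11.5/14 = 82.14.

82.1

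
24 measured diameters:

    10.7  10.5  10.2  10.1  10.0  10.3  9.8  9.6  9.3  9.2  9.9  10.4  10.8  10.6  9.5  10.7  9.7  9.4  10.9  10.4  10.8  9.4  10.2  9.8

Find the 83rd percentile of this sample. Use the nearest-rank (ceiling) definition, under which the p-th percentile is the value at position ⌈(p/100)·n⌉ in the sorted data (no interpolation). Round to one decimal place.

Sorted: 9.2, 9.3, 9.4, 9.4, 9.5, 9.6, 9.7, 9.8, 9.8, 9.9, 10.0, 10.1, 10.2, 10.2, 10.3, 10.4, 10.4, 10.5, 10.6, 10.7, 10.7, 10.8, 10.8, 10.9.
n = 24.
Position = ⌈83/100 · 24⌉ = ⌈19.92⌉ = 20.
The value at rank 20 is 10.7.

10.7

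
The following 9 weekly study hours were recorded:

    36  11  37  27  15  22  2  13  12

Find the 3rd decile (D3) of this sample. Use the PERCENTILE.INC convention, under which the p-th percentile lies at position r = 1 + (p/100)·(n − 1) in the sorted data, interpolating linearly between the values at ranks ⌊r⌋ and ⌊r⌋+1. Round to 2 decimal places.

12.40

Sorted: 2, 11, 12, 13, 15, 22, 27, 36, 37.
n = 9.
r = 1 + (30/100)·(9 − 1) = 1 + 2.4 = 3.4.
Rank 3 is 12 and rank 4 is 13.
Interpolate: 12 + 0.4·(13 − 12) = 12 + 0.4·1 = 12.4.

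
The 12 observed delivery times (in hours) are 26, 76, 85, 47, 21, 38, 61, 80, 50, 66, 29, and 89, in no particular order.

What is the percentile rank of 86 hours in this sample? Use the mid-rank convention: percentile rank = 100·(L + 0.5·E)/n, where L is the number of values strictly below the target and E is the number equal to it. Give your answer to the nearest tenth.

Sorted: 21, 26, 29, 38, 47, 50, 61, 66, 76, 80, 85, 89.
Count below 86: L = 11; count equal: E = 0; n = 12.
Percentile rank = 100·(11 + 0.5·0)/12 = 100·11/12 = 91.67.

91.7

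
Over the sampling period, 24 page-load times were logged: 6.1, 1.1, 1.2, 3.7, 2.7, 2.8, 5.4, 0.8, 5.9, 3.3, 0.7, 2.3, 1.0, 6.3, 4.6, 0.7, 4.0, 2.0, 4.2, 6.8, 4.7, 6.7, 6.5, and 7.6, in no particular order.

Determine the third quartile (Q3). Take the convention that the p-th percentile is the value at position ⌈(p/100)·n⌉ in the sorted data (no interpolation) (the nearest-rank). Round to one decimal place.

Sorted: 0.7, 0.7, 0.8, 1.0, 1.1, 1.2, 2.0, 2.3, 2.7, 2.8, 3.3, 3.7, 4.0, 4.2, 4.6, 4.7, 5.4, 5.9, 6.1, 6.3, 6.5, 6.7, 6.8, 7.6.
n = 24.
Position = ⌈75/100 · 24⌉ = ⌈18⌉ = 18.
The value at rank 18 is 5.9.

5.9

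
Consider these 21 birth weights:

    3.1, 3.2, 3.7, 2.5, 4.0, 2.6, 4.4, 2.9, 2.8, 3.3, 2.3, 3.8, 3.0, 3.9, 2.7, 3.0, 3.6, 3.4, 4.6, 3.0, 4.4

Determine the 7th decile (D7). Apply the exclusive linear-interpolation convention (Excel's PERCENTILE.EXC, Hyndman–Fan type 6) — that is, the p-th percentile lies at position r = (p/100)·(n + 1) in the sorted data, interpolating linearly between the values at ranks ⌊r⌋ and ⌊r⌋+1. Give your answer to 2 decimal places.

Sorted: 2.3, 2.5, 2.6, 2.7, 2.8, 2.9, 3.0, 3.0, 3.0, 3.1, 3.2, 3.3, 3.4, 3.6, 3.7, 3.8, 3.9, 4.0, 4.4, 4.4, 4.6.
n = 21.
r = (70/100)·(21 + 1) = 15.4.
Rank 15 is 3.7 and rank 16 is 3.8.
Interpolate: 3.7 + 0.4·(3.8 − 3.7) = 3.7 + 0.4·0.1 = 3.74.

3.74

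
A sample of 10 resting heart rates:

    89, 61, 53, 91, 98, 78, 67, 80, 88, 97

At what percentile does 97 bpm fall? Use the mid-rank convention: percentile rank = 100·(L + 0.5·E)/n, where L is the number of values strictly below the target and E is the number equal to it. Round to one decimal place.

85.0

Sorted: 53, 61, 67, 78, 80, 88, 89, 91, 97, 98.
Count below 97: L = 8; count equal: E = 1; n = 10.
Percentile rank = 100·(8 + 0.5·1)/10 = 100·8.5/10 = 85.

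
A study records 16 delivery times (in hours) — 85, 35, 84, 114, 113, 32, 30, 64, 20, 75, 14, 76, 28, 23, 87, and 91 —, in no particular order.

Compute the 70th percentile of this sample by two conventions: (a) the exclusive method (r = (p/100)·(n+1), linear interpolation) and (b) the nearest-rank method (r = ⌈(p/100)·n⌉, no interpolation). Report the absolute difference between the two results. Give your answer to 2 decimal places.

0.10

Sorted: 14, 20, 23, 28, 30, 32, 35, 64, 75, 76, 84, 85, 87, 91, 113, 114.
n = 16.
(a) r = 11.9; between ranks 11 (84) and 12 (85): 84.9.
(b) the nearest-rank method: rank 12 → 85.
|84.9 − 85| = 0.1.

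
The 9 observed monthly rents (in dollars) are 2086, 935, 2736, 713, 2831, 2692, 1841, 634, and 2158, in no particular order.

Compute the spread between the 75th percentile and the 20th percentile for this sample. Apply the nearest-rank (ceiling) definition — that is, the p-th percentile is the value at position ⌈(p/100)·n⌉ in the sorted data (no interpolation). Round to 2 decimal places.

1979.00

Sorted: 634, 713, 935, 1841, 2086, 2158, 2692, 2736, 2831.
n = 9.
P20: rank ⌈20/100·9⌉ = 2 → 713.
P75: rank ⌈75/100·9⌉ = 7 → 2692.
Difference: 2692 − 713 = 1979.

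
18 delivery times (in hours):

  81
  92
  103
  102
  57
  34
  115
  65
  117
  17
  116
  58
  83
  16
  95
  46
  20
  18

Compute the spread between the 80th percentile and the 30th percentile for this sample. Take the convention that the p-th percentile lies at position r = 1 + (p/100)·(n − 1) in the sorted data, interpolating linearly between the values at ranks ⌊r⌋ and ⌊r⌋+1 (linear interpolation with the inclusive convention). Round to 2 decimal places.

Sorted: 16, 17, 18, 20, 34, 46, 57, 58, 65, 81, 83, 92, 95, 102, 103, 115, 116, 117.
n = 18.
P30: r = 6.1; ranks 6–7 are 46, 57; interpolating gives 47.1.
P80: r = 14.6; ranks 14–15 are 102, 103; interpolating gives 102.6.
Difference: 102.6 − 47.1 = 55.5.

55.50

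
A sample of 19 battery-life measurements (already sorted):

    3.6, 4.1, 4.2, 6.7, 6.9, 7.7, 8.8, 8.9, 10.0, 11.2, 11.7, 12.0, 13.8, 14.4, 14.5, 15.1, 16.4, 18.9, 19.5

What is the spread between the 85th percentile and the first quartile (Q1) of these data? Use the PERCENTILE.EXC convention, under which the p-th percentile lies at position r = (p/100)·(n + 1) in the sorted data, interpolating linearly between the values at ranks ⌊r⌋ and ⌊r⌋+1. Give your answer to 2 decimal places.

n = 19.
P25: r = 5 (integer) → 6.9.
P85: r = 17 (integer) → 16.4.
Difference: 16.4 − 6.9 = 9.5.

9.50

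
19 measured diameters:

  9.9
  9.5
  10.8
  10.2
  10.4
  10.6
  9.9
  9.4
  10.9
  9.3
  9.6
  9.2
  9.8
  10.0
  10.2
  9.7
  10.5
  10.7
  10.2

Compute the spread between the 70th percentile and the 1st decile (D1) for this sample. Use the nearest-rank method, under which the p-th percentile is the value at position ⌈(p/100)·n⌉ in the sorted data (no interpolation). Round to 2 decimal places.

1.10

Sorted: 9.2, 9.3, 9.4, 9.5, 9.6, 9.7, 9.8, 9.9, 9.9, 10.0, 10.2, 10.2, 10.2, 10.4, 10.5, 10.6, 10.7, 10.8, 10.9.
n = 19.
P10: rank ⌈10/100·19⌉ = 2 → 9.3.
P70: rank ⌈70/100·19⌉ = 14 → 10.4.
Difference: 10.4 − 9.3 = 1.1.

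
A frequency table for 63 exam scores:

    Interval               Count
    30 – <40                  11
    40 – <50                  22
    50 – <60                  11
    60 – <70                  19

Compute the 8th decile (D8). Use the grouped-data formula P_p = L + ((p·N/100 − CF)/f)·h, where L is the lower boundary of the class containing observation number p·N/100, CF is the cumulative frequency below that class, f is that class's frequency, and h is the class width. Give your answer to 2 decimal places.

63.37

N = 63; target position k = 80/100 · 63 = 50.4.
Cumulative frequencies: 11, 33, 44, 63.
Observation 50.4 falls in the class 60 – <70.
L = 60, CF = 44, f = 19, h = 10.
P80 = 60 + ((50.4 − 44)/19)·10 = 60 + 3.36842 = 63.3684.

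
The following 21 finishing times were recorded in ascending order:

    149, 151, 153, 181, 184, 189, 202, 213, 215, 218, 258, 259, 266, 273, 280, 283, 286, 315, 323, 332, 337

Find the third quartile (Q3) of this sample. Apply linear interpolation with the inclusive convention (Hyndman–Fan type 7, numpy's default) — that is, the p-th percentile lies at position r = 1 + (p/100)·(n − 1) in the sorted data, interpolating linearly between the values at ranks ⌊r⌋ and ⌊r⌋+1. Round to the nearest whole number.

283

n = 21.
r = 1 + (75/100)·(21 − 1) = 1 + 15 = 16.
r is an integer, so P75 is the value at rank 16: 283.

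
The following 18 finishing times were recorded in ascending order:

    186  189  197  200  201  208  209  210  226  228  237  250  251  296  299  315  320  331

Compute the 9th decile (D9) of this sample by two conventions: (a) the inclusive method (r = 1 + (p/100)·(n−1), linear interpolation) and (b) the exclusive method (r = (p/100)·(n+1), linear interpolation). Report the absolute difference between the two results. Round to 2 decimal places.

n = 18.
(a) r = 16.3; between ranks 16 (315) and 17 (320): 316.5.
(b) r = 17.1; between ranks 17 (320) and 18 (331): 321.1.
|316.5 − 321.1| = 4.6.

4.60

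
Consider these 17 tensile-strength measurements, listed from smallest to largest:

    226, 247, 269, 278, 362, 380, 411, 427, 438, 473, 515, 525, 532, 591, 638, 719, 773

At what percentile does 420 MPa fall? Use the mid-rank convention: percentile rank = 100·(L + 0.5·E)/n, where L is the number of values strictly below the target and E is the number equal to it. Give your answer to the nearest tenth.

41.2

Count below 420: L = 7; count equal: E = 0; n = 17.
Percentile rank = 100·(7 + 0.5·0)/17 = 100·7/17 = 41.18.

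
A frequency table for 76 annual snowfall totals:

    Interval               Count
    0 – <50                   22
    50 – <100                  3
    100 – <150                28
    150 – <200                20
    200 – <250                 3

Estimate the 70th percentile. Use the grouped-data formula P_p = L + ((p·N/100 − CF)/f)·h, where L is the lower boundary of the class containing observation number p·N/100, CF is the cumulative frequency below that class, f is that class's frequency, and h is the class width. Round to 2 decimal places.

N = 76; target position k = 70/100 · 76 = 53.2.
Cumulative frequencies: 22, 25, 53, 73, 76.
Observation 53.2 falls in the class 150 – <200.
L = 150, CF = 53, f = 20, h = 50.
P70 = 150 + ((53.2 − 53)/20)·50 = 150 + 0.5 = 150.5.

150.50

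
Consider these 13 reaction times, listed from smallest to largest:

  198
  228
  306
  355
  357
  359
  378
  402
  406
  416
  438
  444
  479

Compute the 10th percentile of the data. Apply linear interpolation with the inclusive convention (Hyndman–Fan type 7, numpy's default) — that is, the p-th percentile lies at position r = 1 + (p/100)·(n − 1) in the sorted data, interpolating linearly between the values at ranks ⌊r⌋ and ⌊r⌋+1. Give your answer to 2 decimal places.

243.60

n = 13.
r = 1 + (10/100)·(13 − 1) = 1 + 1.2 = 2.2.
Rank 2 is 228 and rank 3 is 306.
Interpolate: 228 + 0.2·(306 − 228) = 228 + 0.2·78 = 243.6.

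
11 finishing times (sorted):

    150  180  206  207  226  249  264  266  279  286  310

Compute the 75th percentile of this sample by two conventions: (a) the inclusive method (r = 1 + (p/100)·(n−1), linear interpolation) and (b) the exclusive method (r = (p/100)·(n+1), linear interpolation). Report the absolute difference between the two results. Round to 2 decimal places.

n = 11.
(a) r = 8.5; between ranks 8 (266) and 9 (279): 272.5.
(b) r = 9 → value at rank 9 = 279.
|272.5 − 279| = 6.5.

6.50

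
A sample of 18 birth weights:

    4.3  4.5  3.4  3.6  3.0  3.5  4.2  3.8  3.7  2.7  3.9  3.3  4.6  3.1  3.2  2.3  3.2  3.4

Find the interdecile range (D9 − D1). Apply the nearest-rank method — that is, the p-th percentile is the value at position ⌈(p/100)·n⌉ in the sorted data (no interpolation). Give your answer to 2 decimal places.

Sorted: 2.3, 2.7, 3.0, 3.1, 3.2, 3.2, 3.3, 3.4, 3.4, 3.5, 3.6, 3.7, 3.8, 3.9, 4.2, 4.3, 4.5, 4.6.
n = 18.
P10: rank ⌈10/100·18⌉ = 2 → 2.7.
P90: rank ⌈90/100·18⌉ = 17 → 4.5.
Difference: 4.5 − 2.7 = 1.8.

1.80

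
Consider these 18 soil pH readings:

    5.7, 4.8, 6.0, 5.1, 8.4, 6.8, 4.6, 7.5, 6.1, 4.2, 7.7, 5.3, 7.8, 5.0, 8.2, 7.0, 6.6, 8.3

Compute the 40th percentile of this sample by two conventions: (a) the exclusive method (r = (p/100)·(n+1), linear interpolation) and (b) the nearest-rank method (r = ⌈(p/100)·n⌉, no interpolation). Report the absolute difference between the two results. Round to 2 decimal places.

0.12

Sorted: 4.2, 4.6, 4.8, 5.0, 5.1, 5.3, 5.7, 6.0, 6.1, 6.6, 6.8, 7.0, 7.5, 7.7, 7.8, 8.2, 8.3, 8.4.
n = 18.
(a) r = 7.6; between ranks 7 (5.7) and 8 (6.0): 5.88.
(b) the nearest-rank method: rank 8 → 6.
|5.88 − 6| = 0.12.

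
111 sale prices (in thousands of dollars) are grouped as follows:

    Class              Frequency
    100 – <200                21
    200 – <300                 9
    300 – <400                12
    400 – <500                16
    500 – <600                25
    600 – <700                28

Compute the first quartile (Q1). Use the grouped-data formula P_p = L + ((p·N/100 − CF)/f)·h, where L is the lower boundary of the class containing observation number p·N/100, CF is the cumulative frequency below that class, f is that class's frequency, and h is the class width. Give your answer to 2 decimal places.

N = 111; target position k = 25/100 · 111 = 27.75.
Cumulative frequencies: 21, 30, 42, 58, 83, 111.
Observation 27.75 falls in the class 200 – <300.
L = 200, CF = 21, f = 9, h = 100.
P25 = 200 + ((27.75 − 21)/9)·100 = 200 + 75 = 275.

275.00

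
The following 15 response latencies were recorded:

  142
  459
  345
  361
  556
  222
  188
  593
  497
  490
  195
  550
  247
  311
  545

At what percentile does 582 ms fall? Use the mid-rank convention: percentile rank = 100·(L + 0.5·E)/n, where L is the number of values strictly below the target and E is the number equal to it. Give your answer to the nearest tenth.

93.3

Sorted: 142, 188, 195, 222, 247, 311, 345, 361, 459, 490, 497, 545, 550, 556, 593.
Count below 582: L = 14; count equal: E = 0; n = 15.
Percentile rank = 100·(14 + 0.5·0)/15 = 100·14/15 = 93.33.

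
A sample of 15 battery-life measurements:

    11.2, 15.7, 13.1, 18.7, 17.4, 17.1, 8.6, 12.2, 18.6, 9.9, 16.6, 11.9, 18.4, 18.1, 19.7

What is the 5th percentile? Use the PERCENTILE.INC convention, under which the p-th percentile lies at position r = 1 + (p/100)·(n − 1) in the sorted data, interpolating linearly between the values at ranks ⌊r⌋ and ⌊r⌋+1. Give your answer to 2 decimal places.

Sorted: 8.6, 9.9, 11.2, 11.9, 12.2, 13.1, 15.7, 16.6, 17.1, 17.4, 18.1, 18.4, 18.6, 18.7, 19.7.
n = 15.
r = 1 + (5/100)·(15 − 1) = 1 + 0.7 = 1.7.
Rank 1 is 8.6 and rank 2 is 9.9.
Interpolate: 8.6 + 0.7·(9.9 − 8.6) = 8.6 + 0.7·1.3 = 9.51.

9.51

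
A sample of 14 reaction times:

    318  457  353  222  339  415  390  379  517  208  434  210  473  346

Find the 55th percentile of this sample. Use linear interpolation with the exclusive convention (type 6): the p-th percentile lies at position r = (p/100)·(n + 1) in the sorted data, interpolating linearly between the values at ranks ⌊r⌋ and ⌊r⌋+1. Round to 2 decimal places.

381.75

Sorted: 208, 210, 222, 318, 339, 346, 353, 379, 390, 415, 434, 457, 473, 517.
n = 14.
r = (55/100)·(14 + 1) = 8.25.
Rank 8 is 379 and rank 9 is 390.
Interpolate: 379 + 0.25·(390 − 379) = 379 + 0.25·11 = 381.75.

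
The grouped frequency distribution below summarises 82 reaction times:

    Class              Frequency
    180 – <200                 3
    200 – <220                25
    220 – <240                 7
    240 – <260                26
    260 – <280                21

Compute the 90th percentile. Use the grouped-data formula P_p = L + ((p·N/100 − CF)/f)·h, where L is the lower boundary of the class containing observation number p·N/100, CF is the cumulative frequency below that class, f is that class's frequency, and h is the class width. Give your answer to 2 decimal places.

N = 82; target position k = 90/100 · 82 = 73.8.
Cumulative frequencies: 3, 28, 35, 61, 82.
Observation 73.8 falls in the class 260 – <280.
L = 260, CF = 61, f = 21, h = 20.
P90 = 260 + ((73.8 − 61)/21)·20 = 260 + 12.1905 = 272.19.

272.19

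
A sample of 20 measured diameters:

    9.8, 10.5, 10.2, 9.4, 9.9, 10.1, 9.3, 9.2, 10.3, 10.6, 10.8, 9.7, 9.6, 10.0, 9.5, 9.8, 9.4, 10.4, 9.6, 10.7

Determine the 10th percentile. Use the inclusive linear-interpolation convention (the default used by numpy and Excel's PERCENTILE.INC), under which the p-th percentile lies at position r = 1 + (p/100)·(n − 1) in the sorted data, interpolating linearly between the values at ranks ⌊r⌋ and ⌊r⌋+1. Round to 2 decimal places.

9.39

Sorted: 9.2, 9.3, 9.4, 9.4, 9.5, 9.6, 9.6, 9.7, 9.8, 9.8, 9.9, 10.0, 10.1, 10.2, 10.3, 10.4, 10.5, 10.6, 10.7, 10.8.
n = 20.
r = 1 + (10/100)·(20 − 1) = 1 + 1.9 = 2.9.
Rank 2 is 9.3 and rank 3 is 9.4.
Interpolate: 9.3 + 0.9·(9.4 − 9.3) = 9.3 + 0.9·0.1 = 9.39.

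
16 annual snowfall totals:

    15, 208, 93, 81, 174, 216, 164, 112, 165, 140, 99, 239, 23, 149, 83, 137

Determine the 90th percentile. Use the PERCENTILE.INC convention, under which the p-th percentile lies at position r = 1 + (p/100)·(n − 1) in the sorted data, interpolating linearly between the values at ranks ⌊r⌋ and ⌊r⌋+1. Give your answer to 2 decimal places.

212.00

Sorted: 15, 23, 81, 83, 93, 99, 112, 137, 140, 149, 164, 165, 174, 208, 216, 239.
n = 16.
r = 1 + (90/100)·(16 − 1) = 1 + 13.5 = 14.5.
Rank 14 is 208 and rank 15 is 216.
Interpolate: 208 + 0.5·(216 − 208) = 208 + 0.5·8 = 212.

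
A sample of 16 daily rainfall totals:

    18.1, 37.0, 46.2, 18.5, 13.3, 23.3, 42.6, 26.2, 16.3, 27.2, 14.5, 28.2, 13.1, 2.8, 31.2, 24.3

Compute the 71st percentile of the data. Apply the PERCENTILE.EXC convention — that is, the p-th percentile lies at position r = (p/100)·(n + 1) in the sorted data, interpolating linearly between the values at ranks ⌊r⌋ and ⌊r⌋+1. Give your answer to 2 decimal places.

Sorted: 2.8, 13.1, 13.3, 14.5, 16.3, 18.1, 18.5, 23.3, 24.3, 26.2, 27.2, 28.2, 31.2, 37.0, 42.6, 46.2.
n = 16.
r = (71/100)·(16 + 1) = 12.07.
Rank 12 is 28.2 and rank 13 is 31.2.
Interpolate: 28.2 + 0.07·(31.2 − 28.2) = 28.2 + 0.07·3 = 28.41.

28.41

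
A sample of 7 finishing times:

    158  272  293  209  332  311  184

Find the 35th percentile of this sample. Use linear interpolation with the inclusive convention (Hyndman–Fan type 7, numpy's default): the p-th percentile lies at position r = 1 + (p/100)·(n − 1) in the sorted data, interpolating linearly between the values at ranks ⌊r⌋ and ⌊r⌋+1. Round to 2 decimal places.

Sorted: 158, 184, 209, 272, 293, 311, 332.
n = 7.
r = 1 + (35/100)·(7 − 1) = 1 + 2.1 = 3.1.
Rank 3 is 209 and rank 4 is 272.
Interpolate: 209 + 0.1·(272 − 209) = 209 + 0.1·63 = 215.3.

215.30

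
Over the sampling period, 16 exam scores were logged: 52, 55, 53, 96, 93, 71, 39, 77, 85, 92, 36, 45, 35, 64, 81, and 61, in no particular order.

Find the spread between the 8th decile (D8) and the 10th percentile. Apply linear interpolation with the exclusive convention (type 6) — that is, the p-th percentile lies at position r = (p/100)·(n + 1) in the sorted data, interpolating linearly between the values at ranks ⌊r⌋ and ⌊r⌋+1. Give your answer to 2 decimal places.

Sorted: 35, 36, 39, 45, 52, 53, 55, 61, 64, 71, 77, 81, 85, 92, 93, 96.
n = 16.
P10: r = 1.7; ranks 1–2 are 35, 36; interpolating gives 35.7.
P80: r = 13.6; ranks 13–14 are 85, 92; interpolating gives 89.2.
Difference: 89.2 − 35.7 = 53.5.

53.50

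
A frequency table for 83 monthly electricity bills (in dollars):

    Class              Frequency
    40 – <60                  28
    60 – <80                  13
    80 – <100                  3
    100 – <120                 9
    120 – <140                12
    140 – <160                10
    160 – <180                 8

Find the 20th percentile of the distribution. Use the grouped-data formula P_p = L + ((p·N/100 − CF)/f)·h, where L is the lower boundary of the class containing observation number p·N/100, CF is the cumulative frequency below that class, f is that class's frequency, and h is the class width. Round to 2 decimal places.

51.86

N = 83; target position k = 20/100 · 83 = 16.6.
Cumulative frequencies: 28, 41, 44, 53, 65, 75, 83.
Observation 16.6 falls in the class 40 – <60.
L = 40, CF = 0, f = 28, h = 20.
P20 = 40 + ((16.6 − 0)/28)·20 = 40 + 11.8571 = 51.8571.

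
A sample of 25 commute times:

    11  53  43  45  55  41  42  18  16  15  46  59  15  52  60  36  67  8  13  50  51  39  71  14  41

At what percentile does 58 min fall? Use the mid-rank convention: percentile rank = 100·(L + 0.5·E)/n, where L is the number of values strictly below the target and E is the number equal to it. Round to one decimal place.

Sorted: 8, 11, 13, 14, 15, 15, 16, 18, 36, 39, 41, 41, 42, 43, 45, 46, 50, 51, 52, 53, 55, 59, 60, 67, 71.
Count below 58: L = 21; count equal: E = 0; n = 25.
Percentile rank = 100·(21 + 0.5·0)/25 = 100·21/25 = 84.

84.0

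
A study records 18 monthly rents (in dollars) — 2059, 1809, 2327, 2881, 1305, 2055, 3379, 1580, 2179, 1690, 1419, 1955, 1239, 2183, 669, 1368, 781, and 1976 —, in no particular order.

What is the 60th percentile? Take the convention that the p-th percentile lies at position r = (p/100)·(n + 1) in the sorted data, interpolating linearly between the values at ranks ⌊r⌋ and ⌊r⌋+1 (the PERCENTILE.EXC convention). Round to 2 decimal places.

Sorted: 669, 781, 1239, 1305, 1368, 1419, 1580, 1690, 1809, 1955, 1976, 2055, 2059, 2179, 2183, 2327, 2881, 3379.
n = 18.
r = (60/100)·(18 + 1) = 11.4.
Rank 11 is 1976 and rank 12 is 2055.
Interpolate: 1976 + 0.4·(2055 − 1976) = 1976 + 0.4·79 = 2007.6.

2007.60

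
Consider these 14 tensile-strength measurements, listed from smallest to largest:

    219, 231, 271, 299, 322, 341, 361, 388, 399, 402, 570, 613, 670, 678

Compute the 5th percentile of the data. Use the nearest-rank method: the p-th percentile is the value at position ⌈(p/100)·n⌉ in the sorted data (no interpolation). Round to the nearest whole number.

219

n = 14.
Position = ⌈5/100 · 14⌉ = ⌈0.7⌉ = 1.
The value at rank 1 is 219.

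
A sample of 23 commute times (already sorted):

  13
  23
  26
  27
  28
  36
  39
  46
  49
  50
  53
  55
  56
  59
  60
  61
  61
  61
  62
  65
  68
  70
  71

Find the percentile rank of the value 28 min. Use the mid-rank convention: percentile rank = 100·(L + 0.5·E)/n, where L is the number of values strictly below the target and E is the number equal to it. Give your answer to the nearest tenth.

Count below 28: L = 4; count equal: E = 1; n = 23.
Percentile rank = 100·(4 + 0.5·1)/23 = 100·4.5/23 = 19.57.

19.6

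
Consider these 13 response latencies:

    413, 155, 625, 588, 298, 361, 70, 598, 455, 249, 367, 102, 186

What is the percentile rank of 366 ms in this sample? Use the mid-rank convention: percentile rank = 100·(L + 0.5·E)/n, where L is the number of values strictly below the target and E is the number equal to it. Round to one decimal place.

Sorted: 70, 102, 155, 186, 249, 298, 361, 367, 413, 455, 588, 598, 625.
Count below 366: L = 7; count equal: E = 0; n = 13.
Percentile rank = 100·(7 + 0.5·0)/13 = 100·7/13 = 53.85.

53.8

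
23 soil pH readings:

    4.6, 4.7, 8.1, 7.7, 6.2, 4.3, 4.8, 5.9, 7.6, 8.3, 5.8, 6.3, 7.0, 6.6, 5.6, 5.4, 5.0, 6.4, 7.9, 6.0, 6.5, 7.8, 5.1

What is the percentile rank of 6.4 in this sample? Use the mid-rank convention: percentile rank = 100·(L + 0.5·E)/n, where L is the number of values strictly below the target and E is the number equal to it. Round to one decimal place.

58.7

Sorted: 4.3, 4.6, 4.7, 4.8, 5.0, 5.1, 5.4, 5.6, 5.8, 5.9, 6.0, 6.2, 6.3, 6.4, 6.5, 6.6, 7.0, 7.6, 7.7, 7.8, 7.9, 8.1, 8.3.
Count below 6.4: L = 13; count equal: E = 1; n = 23.
Percentile rank = 100·(13 + 0.5·1)/23 = 100·13.5/23 = 58.7.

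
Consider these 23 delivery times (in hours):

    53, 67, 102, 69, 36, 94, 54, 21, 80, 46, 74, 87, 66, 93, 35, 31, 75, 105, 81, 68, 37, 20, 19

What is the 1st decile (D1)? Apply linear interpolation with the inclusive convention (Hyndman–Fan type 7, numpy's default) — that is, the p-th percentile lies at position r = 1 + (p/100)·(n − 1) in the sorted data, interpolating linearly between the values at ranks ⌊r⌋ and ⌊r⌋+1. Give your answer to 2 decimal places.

23.00

Sorted: 19, 20, 21, 31, 35, 36, 37, 46, 53, 54, 66, 67, 68, 69, 74, 75, 80, 81, 87, 93, 94, 102, 105.
n = 23.
r = 1 + (10/100)·(23 − 1) = 1 + 2.2 = 3.2.
Rank 3 is 21 and rank 4 is 31.
Interpolate: 21 + 0.2·(31 − 21) = 21 + 0.2·10 = 23.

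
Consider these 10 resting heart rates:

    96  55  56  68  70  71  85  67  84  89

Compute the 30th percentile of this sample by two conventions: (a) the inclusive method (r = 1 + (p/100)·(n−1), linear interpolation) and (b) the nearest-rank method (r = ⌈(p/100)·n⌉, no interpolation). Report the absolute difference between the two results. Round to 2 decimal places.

0.70

Sorted: 55, 56, 67, 68, 70, 71, 84, 85, 89, 96.
n = 10.
(a) r = 3.7; between ranks 3 (67) and 4 (68): 67.7.
(b) the nearest-rank method: rank 3 → 67.
|67.7 − 67| = 0.7.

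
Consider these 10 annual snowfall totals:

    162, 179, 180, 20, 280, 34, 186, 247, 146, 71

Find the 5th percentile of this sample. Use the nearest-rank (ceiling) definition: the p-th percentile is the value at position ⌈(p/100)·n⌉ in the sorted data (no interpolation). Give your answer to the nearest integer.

20

Sorted: 20, 34, 71, 146, 162, 179, 180, 186, 247, 280.
n = 10.
Position = ⌈5/100 · 10⌉ = ⌈0.5⌉ = 1.
The value at rank 1 is 20.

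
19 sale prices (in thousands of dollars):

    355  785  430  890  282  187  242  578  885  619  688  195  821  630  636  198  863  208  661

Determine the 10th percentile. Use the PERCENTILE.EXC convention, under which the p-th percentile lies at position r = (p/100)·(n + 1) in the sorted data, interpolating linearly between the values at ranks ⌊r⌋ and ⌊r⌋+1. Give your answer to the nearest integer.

195

Sorted: 187, 195, 198, 208, 242, 282, 355, 430, 578, 619, 630, 636, 661, 688, 785, 821, 863, 885, 890.
n = 19.
r = (10/100)·(19 + 1) = 2.
r is an integer, so P10 is the value at rank 2: 195.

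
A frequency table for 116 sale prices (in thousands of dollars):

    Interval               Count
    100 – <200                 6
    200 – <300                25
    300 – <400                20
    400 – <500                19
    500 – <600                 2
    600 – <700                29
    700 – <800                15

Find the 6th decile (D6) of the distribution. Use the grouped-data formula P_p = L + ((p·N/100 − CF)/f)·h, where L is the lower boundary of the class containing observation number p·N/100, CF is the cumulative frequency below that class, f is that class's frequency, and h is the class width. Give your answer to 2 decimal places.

N = 116; target position k = 60/100 · 116 = 69.6.
Cumulative frequencies: 6, 31, 51, 70, 72, 101, 116.
Observation 69.6 falls in the class 400 – <500.
L = 400, CF = 51, f = 19, h = 100.
P60 = 400 + ((69.6 − 51)/19)·100 = 400 + 97.8947 = 497.895.

497.89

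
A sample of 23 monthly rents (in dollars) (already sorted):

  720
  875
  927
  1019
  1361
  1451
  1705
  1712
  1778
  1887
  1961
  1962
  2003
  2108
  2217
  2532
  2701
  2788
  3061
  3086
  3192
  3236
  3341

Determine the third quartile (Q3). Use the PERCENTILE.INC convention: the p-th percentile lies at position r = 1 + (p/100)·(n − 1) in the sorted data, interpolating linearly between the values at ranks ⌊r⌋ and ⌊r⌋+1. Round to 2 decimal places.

n = 23.
r = 1 + (75/100)·(23 − 1) = 1 + 16.5 = 17.5.
Rank 17 is 2701 and rank 18 is 2788.
Interpolate: 2701 + 0.5·(2788 − 2701) = 2701 + 0.5·87 = 2744.5.

2744.50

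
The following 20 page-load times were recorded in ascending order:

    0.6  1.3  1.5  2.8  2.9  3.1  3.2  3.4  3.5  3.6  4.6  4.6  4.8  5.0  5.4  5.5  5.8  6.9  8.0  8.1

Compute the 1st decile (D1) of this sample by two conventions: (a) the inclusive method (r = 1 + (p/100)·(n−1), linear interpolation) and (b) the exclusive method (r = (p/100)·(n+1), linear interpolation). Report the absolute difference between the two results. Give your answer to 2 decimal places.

0.16

n = 20.
(a) r = 2.9; between ranks 2 (1.3) and 3 (1.5): 1.48.
(b) r = 2.1; between ranks 2 (1.3) and 3 (1.5): 1.32.
|1.48 − 1.32| = 0.16.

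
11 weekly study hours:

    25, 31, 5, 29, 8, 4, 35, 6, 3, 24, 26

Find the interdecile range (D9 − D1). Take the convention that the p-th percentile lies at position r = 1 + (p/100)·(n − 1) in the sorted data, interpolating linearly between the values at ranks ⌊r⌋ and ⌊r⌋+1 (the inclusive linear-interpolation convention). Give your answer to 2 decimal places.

27.00

Sorted: 3, 4, 5, 6, 8, 24, 25, 26, 29, 31, 35.
n = 11.
P10: r = 2 (integer) → 4.
P90: r = 10 (integer) → 31.
Difference: 31 − 4 = 27.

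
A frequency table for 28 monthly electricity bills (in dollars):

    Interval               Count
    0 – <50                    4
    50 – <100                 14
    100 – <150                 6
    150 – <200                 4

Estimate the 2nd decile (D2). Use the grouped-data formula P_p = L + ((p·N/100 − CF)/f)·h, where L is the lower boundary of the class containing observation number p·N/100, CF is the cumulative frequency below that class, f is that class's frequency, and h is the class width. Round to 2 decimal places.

N = 28; target position k = 20/100 · 28 = 5.6.
Cumulative frequencies: 4, 18, 24, 28.
Observation 5.6 falls in the class 50 – <100.
L = 50, CF = 4, f = 14, h = 50.
P20 = 50 + ((5.6 − 4)/14)·50 = 50 + 5.71429 = 55.7143.

55.71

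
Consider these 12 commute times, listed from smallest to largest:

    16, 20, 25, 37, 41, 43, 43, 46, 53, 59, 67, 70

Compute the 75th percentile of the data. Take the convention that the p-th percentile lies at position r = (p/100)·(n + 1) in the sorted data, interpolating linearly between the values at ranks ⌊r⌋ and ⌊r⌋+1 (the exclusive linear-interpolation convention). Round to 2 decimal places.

57.50

n = 12.
r = (75/100)·(12 + 1) = 9.75.
Rank 9 is 53 and rank 10 is 59.
Interpolate: 53 + 0.75·(59 − 53) = 53 + 0.75·6 = 57.5.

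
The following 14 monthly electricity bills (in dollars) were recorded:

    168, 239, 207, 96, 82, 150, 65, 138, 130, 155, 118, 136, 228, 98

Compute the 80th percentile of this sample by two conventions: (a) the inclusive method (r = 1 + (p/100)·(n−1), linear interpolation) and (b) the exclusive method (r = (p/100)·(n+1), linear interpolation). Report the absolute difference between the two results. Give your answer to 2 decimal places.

Sorted: 65, 82, 96, 98, 118, 130, 136, 138, 150, 155, 168, 207, 228, 239.
n = 14.
(a) r = 11.4; between ranks 11 (168) and 12 (207): 183.6.
(b) r = 12 → value at rank 12 = 207.
|183.6 − 207| = 23.4.

23.40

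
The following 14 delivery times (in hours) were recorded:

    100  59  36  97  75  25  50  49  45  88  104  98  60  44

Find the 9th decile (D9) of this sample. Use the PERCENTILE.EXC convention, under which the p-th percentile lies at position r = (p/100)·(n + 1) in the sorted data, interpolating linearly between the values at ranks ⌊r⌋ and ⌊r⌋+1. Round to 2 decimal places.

102.00

Sorted: 25, 36, 44, 45, 49, 50, 59, 60, 75, 88, 97, 98, 100, 104.
n = 14.
r = (90/100)·(14 + 1) = 13.5.
Rank 13 is 100 and rank 14 is 104.
Interpolate: 100 + 0.5·(104 − 100) = 100 + 0.5·4 = 102.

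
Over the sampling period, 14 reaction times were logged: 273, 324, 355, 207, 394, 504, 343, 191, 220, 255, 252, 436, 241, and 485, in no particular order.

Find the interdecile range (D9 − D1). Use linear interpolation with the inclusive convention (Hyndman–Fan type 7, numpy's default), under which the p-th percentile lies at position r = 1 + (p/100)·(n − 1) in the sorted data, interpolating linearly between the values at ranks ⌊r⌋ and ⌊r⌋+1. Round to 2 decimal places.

Sorted: 191, 207, 220, 241, 252, 255, 273, 324, 343, 355, 394, 436, 485, 504.
n = 14.
P10: r = 2.3; ranks 2–3 are 207, 220; interpolating gives 210.9.
P90: r = 12.7; ranks 12–13 are 436, 485; interpolating gives 470.3.
Difference: 470.3 − 210.9 = 259.4.

259.40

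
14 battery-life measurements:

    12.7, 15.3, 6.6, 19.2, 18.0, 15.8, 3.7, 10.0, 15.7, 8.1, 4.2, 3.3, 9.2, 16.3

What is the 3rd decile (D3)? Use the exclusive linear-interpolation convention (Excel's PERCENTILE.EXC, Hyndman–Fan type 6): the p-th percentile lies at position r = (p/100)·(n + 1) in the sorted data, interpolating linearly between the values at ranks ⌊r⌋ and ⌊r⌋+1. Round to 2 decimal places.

7.35

Sorted: 3.3, 3.7, 4.2, 6.6, 8.1, 9.2, 10.0, 12.7, 15.3, 15.7, 15.8, 16.3, 18.0, 19.2.
n = 14.
r = (30/100)·(14 + 1) = 4.5.
Rank 4 is 6.6 and rank 5 is 8.1.
Interpolate: 6.6 + 0.5·(8.1 − 6.6) = 6.6 + 0.5·1.5 = 7.35.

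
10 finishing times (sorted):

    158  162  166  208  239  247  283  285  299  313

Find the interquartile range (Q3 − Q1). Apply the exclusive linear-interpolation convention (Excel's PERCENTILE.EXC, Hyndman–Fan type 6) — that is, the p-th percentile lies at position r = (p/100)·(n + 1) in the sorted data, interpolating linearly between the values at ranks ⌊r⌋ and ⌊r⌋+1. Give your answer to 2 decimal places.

123.50

n = 10.
P25: r = 2.75; ranks 2–3 are 162, 166; interpolating gives 165.
P75: r = 8.25; ranks 8–9 are 285, 299; interpolating gives 288.5.
Difference: 288.5 − 165 = 123.5.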